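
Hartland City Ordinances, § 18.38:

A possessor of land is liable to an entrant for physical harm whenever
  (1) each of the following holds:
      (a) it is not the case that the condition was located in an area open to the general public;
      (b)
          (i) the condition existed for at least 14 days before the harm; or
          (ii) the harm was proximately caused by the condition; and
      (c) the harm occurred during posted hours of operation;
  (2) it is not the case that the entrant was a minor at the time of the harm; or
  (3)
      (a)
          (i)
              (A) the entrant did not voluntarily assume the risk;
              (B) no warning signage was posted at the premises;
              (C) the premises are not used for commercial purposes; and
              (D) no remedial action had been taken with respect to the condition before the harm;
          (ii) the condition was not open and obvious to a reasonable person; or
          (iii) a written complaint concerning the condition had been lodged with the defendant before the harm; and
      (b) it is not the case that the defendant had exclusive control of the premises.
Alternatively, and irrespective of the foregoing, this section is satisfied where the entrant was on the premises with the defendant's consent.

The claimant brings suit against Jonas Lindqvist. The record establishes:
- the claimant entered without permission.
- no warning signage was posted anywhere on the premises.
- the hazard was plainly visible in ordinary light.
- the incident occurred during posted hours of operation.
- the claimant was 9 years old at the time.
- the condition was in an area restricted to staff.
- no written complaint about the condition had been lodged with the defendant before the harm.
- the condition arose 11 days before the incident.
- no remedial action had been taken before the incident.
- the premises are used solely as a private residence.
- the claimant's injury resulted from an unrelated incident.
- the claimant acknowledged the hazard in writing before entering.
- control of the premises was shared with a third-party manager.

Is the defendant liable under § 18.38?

(a) not (public area) — met.
(i) condition ≥14 days old — fails.
(ii) proximate cause — not satisfied.
(b): F OR F → false.
(c) during posted hours — holds.
(1) = T AND F AND T = false.
(2) not (entrant a minor) — not satisfied.
(A) no assumed risk — not satisfied.
(B) no signage posted — satisfied.
(C) not (commercial use) — satisfied.
(D) no remedial action — met.
(i) = F AND T AND T AND T = false.
(ii) not open/obvious — not met.
(iii) complaint lodged — fails.
(a): F OR F OR F → false.
(b) not (exclusive control) — satisfied.
So (3) is not satisfied (F AND T).
Overall = F OR F OR F = false.
Exception (consent to enter) — not satisfied.
Result: main false OR exception false → false.

No — not liable.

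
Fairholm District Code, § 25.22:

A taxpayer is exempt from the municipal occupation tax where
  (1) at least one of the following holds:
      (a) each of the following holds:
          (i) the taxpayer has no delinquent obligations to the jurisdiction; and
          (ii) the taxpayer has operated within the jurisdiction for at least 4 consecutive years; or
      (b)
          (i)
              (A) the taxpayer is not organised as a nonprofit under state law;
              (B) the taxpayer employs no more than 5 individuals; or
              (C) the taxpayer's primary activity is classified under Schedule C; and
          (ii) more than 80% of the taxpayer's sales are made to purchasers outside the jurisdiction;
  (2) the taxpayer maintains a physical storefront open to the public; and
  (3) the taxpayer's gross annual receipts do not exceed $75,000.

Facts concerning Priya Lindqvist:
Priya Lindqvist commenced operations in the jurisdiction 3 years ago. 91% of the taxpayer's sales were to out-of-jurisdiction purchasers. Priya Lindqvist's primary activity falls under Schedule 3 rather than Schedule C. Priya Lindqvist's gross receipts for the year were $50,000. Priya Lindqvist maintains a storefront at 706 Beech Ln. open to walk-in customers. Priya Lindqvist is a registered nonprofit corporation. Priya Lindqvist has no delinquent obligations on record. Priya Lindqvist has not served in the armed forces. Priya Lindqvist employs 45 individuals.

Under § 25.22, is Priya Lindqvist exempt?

(i) no delinquency — satisfied.
(ii) ≥ 4 yrs in jurisdiction — not satisfied.
So (a) is not satisfied (T AND F).
(A) not (nonprofit) — not satisfied.
(B) ≤ 5 employees — not satisfied.
(C) Schedule C activity — not satisfied.
So (i) is not satisfied (F OR F OR F).
(ii) >80% out-of-jur. sales — met.
So (b) is not satisfied (F AND T).
(1): F OR F → false.
(2) has storefront — satisfied.
(3) receipts ≤ $75,000 — holds.
Overall: F AND T AND T → false.

No — not exempt.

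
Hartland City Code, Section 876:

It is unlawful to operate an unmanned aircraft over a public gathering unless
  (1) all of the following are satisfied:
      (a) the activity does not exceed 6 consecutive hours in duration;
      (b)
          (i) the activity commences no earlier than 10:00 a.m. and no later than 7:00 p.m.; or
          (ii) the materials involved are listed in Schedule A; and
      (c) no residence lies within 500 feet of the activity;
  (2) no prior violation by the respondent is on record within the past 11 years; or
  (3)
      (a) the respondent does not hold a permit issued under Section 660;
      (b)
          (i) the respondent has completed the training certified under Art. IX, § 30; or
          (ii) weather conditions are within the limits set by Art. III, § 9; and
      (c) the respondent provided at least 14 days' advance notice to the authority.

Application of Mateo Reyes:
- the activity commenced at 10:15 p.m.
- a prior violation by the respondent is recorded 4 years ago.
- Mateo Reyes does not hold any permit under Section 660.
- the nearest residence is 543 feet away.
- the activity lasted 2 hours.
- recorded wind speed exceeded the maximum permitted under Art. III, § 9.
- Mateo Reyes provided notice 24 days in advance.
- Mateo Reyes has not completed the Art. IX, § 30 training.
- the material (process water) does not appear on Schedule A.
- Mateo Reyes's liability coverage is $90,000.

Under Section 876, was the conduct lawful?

No — unlawful.

(a) ≤ 6 hrs duration — met.
(i) start within hours — not satisfied.
(ii) Schedule A material — fails.
(b) = F OR F = false.
(c) no residence in 500 ft — holds.
(1): T AND F AND T → false.
(2) no prior violation — not met.
(a) not (holds permit) — met.
(i) training certified — fails.
(ii) weather ok — fails.
(b): F OR F → false.
(c) ≥14 days' notice — satisfied.
(3) = T AND F AND T = false.
So Overall is not satisfied (F OR F OR F).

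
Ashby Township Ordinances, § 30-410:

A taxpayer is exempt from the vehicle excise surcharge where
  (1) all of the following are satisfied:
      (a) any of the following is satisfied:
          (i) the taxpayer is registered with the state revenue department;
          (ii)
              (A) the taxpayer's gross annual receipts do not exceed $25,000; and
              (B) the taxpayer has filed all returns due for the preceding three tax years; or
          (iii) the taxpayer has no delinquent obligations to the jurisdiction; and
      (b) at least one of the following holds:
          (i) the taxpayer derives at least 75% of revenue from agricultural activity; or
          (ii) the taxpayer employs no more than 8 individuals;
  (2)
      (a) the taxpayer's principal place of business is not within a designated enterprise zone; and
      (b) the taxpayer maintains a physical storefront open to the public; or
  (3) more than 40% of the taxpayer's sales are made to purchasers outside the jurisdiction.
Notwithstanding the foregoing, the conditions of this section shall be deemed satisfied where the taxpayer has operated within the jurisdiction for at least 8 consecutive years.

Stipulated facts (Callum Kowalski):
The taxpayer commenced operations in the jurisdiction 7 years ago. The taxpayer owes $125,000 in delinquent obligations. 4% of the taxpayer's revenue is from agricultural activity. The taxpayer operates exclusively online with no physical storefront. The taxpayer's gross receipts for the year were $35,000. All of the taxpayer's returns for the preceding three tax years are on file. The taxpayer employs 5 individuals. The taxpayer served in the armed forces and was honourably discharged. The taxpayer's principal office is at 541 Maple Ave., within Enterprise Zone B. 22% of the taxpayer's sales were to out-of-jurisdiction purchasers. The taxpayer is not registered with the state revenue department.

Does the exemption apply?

No — not exempt.

(i) state-registered — not satisfied.
(A) receipts ≤ $25,000 — not met.
(B) returns current — satisfied.
(ii) = F AND T = false.
(iii) no delinquency — fails.
(a): F OR F OR F → false.
(i) ≥75% agricultural — fails.
(ii) ≤ 8 employees — satisfied.
(b) = F OR T = true.
(1): F AND T → false.
(a) not (in enterprise zone) — fails.
(b) has storefront — not met.
So (2) is not satisfied (F AND F).
(3) >40% out-of-jur. sales — not met.
Overall: F OR F OR F → false.
Exception (≥ 8 yrs in jurisdiction) — not satisfied.
Result: main false OR exception false → false.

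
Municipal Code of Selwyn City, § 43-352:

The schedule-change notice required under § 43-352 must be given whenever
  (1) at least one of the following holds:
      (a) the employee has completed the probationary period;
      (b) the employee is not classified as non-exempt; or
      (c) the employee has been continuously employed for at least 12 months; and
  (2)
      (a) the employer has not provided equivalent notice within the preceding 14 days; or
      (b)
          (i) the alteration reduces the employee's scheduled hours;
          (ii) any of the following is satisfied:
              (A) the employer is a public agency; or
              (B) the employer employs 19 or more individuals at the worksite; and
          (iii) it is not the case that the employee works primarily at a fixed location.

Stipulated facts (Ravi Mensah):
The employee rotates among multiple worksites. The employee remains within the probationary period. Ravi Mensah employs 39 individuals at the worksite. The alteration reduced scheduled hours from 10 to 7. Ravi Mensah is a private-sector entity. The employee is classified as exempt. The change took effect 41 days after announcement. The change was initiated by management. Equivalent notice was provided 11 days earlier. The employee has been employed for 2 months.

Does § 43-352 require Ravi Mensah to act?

(a) past probation — fails.
(b) not (non-exempt) — met.
(c) tenure ≥ 12 mo. — not met.
(1) = F OR T OR F = true.
(a) no recent notice — not satisfied.
(i) hours reduced — satisfied.
(A) public agency — not met.
(B) ≥ 19 at site — met.
(ii): F OR T → true.
(iii) not (fixed location) — met.
(b): T AND T AND T → true.
So (2) is satisfied (F OR T).
Overall = T AND T = true.

Yes — required.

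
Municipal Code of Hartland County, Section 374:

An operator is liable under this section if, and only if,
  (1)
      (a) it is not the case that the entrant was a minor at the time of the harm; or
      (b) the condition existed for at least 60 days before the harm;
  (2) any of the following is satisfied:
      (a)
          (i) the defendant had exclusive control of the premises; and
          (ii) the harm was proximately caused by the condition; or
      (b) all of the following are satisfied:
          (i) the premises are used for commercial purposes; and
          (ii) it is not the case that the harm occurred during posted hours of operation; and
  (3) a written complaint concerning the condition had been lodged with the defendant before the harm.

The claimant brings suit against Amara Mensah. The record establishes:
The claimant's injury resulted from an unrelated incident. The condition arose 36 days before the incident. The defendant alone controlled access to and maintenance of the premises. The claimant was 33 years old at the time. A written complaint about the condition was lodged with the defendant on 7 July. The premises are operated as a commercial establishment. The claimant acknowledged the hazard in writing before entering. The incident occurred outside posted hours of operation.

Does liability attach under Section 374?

(a) not (entrant a minor) — met.
(b) condition ≥60 days old — not met.
So (1) is satisfied (T OR F).
(i) exclusive control — met.
(ii) proximate cause — fails.
(a) = T AND F = false.
(i) commercial use — holds.
(ii) not (during posted hours) — satisfied.
So (b) is satisfied (T AND T).
(2): F OR T → true.
(3) complaint lodged — met.
Overall = T AND T AND T = true.

Yes — liable.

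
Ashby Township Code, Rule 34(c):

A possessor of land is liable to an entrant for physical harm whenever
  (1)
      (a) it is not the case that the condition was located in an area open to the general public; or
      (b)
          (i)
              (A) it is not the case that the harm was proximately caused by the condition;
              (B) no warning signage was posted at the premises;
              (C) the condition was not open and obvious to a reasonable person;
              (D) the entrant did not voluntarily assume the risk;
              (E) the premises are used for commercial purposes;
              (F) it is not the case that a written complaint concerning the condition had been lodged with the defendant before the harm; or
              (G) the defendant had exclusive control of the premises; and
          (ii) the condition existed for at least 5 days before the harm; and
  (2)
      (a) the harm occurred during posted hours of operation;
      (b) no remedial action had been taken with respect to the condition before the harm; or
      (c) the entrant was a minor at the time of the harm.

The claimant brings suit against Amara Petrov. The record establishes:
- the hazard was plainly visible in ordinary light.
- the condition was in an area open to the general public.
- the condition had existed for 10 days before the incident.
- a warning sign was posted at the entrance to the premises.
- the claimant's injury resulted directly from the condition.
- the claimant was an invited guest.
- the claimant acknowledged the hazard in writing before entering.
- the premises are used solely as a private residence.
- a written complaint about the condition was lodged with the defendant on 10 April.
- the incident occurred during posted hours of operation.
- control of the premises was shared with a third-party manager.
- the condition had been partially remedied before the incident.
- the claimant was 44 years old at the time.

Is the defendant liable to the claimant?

(a) not (public area) — fails.
(A) not (proximate cause) — fails.
(B) no signage posted — not met.
(C) not open/obvious — not satisfied.
(D) no assumed risk — fails.
(E) commercial use — fails.
(F) not (complaint lodged) — not satisfied.
(G) exclusive control — not met.
(i) = F OR F OR F OR F OR F OR F OR F = false.
(ii) condition ≥5 days old — holds.
(b) = F AND T = false.
So (1) is not satisfied (F OR F).
(a) during posted hours — holds.
(b) no remedial action — not met.
(c) entrant a minor — not met.
(2) = T OR F OR F = true.
Overall: F AND T → false.

No — not liable.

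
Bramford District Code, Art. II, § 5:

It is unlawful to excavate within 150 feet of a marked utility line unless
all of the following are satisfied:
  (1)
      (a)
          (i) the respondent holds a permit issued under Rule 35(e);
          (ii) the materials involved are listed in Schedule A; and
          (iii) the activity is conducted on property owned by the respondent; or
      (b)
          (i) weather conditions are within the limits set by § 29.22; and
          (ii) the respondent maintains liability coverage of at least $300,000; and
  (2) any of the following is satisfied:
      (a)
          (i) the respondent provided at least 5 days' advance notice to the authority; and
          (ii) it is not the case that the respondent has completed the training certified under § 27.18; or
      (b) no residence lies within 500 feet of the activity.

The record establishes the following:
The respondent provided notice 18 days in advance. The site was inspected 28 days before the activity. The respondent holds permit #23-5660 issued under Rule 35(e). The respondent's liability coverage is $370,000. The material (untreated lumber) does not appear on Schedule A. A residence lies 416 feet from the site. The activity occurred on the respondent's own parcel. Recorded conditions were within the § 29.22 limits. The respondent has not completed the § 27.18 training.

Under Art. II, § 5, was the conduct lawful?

Yes — lawful.

(i) holds permit — satisfied.
(ii) Schedule A material — not met.
(iii) own property — satisfied.
So (a) is not satisfied (T AND F AND T).
(i) weather ok — satisfied.
(ii) coverage ≥ $300,000 — holds.
(b) = T AND T = true.
So (1) is satisfied (F OR T).
(i) ≥5 days' notice — met.
(ii) not (training certified) — holds.
So (a) is satisfied (T AND T).
(b) no residence in 500 ft — not met.
(2): T OR F → true.
Overall: T AND T → true.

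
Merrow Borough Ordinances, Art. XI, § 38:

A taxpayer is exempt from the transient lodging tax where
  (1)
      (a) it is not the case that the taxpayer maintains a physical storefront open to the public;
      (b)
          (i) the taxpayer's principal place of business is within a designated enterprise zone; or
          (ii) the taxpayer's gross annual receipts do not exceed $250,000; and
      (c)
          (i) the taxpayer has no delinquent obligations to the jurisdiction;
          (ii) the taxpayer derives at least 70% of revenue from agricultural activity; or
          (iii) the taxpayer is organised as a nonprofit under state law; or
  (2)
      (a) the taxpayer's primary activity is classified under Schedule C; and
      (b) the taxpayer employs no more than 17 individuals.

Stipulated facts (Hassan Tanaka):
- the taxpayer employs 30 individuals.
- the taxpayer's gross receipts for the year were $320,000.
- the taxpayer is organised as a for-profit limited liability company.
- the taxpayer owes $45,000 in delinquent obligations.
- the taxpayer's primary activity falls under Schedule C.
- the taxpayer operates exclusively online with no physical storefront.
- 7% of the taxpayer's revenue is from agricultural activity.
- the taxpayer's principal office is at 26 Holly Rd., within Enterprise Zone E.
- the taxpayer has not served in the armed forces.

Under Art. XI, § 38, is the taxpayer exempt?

No — not exempt.

(a) not (has storefront) — holds.
(i) in enterprise zone — satisfied.
(ii) receipts ≤ $250,000 — fails.
(b): T OR F → true.
(i) no delinquency — fails.
(ii) ≥70% agricultural — not satisfied.
(iii) nonprofit — fails.
(c): F OR F OR F → false.
So (1) is not satisfied (T AND T AND F).
(a) Schedule C activity — satisfied.
(b) ≤ 17 employees — not satisfied.
(2) = T AND F = false.
Overall = F OR F = false.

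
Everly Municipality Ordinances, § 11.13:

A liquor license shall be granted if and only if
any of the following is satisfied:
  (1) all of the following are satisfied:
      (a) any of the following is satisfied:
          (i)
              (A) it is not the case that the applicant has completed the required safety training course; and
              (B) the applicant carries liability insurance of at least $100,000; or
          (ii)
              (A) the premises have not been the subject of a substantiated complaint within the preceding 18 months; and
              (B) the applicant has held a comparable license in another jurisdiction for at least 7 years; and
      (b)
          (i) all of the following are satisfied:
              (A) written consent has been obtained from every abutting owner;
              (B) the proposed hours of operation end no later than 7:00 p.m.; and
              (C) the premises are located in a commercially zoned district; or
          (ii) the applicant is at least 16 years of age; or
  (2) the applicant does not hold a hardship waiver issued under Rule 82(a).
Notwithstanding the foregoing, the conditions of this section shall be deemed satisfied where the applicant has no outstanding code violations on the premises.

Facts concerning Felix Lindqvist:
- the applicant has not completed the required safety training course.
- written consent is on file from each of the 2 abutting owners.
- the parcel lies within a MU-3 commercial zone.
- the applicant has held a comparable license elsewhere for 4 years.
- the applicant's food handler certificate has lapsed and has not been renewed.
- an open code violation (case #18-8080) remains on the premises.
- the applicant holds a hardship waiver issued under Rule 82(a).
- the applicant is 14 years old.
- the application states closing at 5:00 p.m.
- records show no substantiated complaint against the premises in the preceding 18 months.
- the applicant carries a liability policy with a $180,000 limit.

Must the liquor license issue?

Yes — granted.

(A) not (safety training) — holds.
(B) insurance ≥ $100,000 — met.
(i) = T AND T = true.
(A) no complaint in 18 mo. — met.
(B) prior license ≥ 7 yr — not met.
(ii): T AND F → false.
So (a) is satisfied (T OR F).
(A) all abutters consent — met.
(B) closes by 7 p.m. — satisfied.
(C) commercially zoned — satisfied.
So (i) is satisfied (T AND T AND T).
(ii) age ≥ 16 — not met.
So (b) is satisfied (T OR F).
(1): T AND T → true.
(2) not (hardship waiver) — not met.
Overall = T OR F = true.
Exception (no code violations) — not satisfied.
Result: main true OR exception false → true.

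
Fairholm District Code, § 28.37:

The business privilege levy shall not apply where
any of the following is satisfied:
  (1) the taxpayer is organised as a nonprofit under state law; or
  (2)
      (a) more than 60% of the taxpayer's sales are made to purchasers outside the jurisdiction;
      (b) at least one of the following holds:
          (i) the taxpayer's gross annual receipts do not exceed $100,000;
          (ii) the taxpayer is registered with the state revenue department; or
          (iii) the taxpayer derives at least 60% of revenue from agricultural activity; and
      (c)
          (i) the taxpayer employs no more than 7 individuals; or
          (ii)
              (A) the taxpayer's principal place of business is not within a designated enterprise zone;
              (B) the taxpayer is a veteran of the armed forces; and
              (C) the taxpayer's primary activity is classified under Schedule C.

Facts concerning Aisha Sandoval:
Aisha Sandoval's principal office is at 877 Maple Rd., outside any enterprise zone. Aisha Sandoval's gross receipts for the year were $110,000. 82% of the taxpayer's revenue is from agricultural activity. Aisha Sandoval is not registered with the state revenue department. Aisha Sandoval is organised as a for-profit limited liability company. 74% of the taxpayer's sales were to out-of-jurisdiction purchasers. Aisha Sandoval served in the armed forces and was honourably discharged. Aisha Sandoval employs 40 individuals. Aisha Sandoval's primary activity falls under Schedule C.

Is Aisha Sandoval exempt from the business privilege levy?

(1) nonprofit — not met.
(a) >60% out-of-jur. sales — met.
(i) receipts ≤ $100,000 — not met.
(ii) state-registered — not met.
(iii) ≥60% agricultural — met.
So (b) is satisfied (F OR F OR T).
(i) ≤ 7 employees — not satisfied.
(A) not (in enterprise zone) — satisfied.
(B) veteran — holds.
(C) Schedule C activity — satisfied.
(ii) = T AND T AND T = true.
(c): F OR T → true.
(2): T AND T AND T → true.
Overall: F OR T → true.

Yes — exempt.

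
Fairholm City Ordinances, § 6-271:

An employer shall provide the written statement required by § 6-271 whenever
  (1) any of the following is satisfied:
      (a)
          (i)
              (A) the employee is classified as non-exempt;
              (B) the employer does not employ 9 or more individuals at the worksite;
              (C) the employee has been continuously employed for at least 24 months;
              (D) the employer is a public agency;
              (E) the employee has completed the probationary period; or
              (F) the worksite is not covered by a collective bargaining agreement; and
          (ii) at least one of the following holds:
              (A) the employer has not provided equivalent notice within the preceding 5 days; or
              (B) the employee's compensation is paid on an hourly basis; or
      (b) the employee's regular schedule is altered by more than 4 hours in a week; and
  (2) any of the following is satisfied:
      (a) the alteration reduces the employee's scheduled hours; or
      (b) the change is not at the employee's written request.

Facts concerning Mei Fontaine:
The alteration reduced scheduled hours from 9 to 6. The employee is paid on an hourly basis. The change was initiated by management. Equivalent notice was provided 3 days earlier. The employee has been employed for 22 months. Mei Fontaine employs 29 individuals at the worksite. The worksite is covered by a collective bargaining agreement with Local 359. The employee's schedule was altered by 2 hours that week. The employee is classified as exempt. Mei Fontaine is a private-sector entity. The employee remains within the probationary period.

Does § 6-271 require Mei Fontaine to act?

No — not required.

(A) non-exempt — not met.
(B) not (≥ 9 at site) — not satisfied.
(C) tenure ≥ 24 mo. — not met.
(D) public agency — not satisfied.
(E) past probation — not satisfied.
(F) no CBA — fails.
(i): F OR F OR F OR F OR F OR F → false.
(A) no recent notice — fails.
(B) hourly-paid — holds.
(ii) = F OR T = true.
So (a) is not satisfied (F AND T).
(b) schedule shift > 4h — not satisfied.
(1) = F OR F = false.
(a) hours reduced — holds.
(b) not employee-requested — holds.
(2): T OR T → true.
So Overall is not satisfied (F AND T).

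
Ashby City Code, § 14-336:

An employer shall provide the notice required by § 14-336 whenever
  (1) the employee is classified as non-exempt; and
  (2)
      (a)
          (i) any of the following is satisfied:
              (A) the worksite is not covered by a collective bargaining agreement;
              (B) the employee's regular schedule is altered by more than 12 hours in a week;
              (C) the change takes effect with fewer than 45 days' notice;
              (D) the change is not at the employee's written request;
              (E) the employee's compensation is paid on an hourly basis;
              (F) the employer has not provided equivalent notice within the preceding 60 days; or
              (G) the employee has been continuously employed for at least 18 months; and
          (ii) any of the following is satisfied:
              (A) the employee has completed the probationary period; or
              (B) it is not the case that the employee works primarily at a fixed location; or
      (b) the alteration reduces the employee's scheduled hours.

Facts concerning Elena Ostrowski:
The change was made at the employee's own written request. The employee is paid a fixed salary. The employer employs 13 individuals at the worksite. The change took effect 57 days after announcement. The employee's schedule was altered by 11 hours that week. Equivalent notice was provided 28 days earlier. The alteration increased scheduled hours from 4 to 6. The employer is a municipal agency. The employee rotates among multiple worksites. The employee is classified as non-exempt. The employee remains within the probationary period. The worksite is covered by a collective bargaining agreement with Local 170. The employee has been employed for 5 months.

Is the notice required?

No — not required.

(1) non-exempt — holds.
(A) no CBA — not met.
(B) schedule shift > 12h — not met.
(C) < 45 days' notice — not satisfied.
(D) not employee-requested — not met.
(E) hourly-paid — fails.
(F) no recent notice — not satisfied.
(G) tenure ≥ 18 mo. — fails.
So (i) is not satisfied (F OR F OR F OR F OR F OR F OR F).
(A) past probation — not met.
(B) not (fixed location) — met.
So (ii) is satisfied (F OR T).
(a) = F AND T = false.
(b) hours reduced — fails.
(2): F OR F → false.
So Overall is not satisfied (T AND F).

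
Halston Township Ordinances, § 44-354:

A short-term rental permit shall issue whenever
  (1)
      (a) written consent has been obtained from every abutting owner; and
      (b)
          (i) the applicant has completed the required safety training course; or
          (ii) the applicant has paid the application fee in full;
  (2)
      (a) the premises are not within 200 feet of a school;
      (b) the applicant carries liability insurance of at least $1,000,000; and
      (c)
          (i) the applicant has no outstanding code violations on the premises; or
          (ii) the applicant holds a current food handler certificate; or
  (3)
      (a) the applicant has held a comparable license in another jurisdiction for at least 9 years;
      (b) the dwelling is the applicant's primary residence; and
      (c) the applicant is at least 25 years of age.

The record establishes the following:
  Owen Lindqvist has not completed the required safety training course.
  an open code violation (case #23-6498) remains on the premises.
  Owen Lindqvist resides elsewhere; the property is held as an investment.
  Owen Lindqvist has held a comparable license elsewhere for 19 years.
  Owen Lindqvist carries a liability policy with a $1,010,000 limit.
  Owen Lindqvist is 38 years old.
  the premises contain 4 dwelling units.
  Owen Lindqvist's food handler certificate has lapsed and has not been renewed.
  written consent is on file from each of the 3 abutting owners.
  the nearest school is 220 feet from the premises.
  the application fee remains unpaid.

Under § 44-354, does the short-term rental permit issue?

(a) all abutters consent — holds.
(i) safety training — not met.
(ii) fee paid — not met.
(b): F OR F → false.
So (1) is not satisfied (T AND F).
(a) ≥200 ft from school — holds.
(b) insurance ≥ $1,000,000 — holds.
(i) no code violations — not met.
(ii) food handler cert. — not satisfied.
(c): F OR F → false.
(2): T AND T AND F → false.
(a) prior license ≥ 9 yr — holds.
(b) primary residence — not satisfied.
(c) age ≥ 25 — holds.
(3) = T AND F AND T = false.
Overall = F OR F OR F = false.

No — denied.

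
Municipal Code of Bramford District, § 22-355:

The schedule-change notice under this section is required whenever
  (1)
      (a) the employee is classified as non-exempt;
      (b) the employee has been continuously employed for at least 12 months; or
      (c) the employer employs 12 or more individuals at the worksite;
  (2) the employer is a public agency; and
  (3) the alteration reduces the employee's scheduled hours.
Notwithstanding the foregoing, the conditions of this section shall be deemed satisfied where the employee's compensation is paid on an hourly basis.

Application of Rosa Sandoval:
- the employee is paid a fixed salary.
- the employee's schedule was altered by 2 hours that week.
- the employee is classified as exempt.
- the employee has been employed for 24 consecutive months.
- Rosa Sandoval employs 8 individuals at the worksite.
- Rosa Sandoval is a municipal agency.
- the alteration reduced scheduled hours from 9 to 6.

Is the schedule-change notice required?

(a) non-exempt — fails.
(b) tenure ≥ 12 mo. — met.
(c) ≥ 12 at site — fails.
(1): F OR T OR F → true.
(2) public agency — satisfied.
(3) hours reduced — met.
Overall = T AND T AND T = true.
Exception (hourly-paid) — not satisfied.
Result: main true OR exception false → true.

Yes — required.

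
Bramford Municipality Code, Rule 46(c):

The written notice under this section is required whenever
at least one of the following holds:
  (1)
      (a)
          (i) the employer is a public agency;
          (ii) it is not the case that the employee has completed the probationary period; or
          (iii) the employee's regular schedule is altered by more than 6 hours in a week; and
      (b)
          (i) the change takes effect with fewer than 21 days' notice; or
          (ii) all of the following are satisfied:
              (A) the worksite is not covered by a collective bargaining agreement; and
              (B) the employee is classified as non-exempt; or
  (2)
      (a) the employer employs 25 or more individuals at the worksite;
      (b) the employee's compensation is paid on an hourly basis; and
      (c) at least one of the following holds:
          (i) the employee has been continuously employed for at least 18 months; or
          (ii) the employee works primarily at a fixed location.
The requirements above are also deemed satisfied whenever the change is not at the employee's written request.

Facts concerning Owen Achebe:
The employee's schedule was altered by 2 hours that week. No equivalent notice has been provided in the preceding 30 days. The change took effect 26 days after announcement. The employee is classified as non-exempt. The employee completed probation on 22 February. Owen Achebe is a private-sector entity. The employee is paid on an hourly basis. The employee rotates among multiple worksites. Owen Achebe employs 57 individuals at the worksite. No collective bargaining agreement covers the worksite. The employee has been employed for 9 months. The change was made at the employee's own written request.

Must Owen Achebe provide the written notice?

No — not required.

(i) public agency — not met.
(ii) not (past probation) — not satisfied.
(iii) schedule shift > 6h — fails.
So (a) is not satisfied (F OR F OR F).
(i) < 21 days' notice — not satisfied.
(A) no CBA — satisfied.
(B) non-exempt — met.
(ii) = T AND T = true.
So (b) is satisfied (F OR T).
So (1) is not satisfied (F AND T).
(a) ≥ 25 at site — met.
(b) hourly-paid — satisfied.
(i) tenure ≥ 18 mo. — not satisfied.
(ii) fixed location — fails.
So (c) is not satisfied (F OR F).
(2): T AND T AND F → false.
Overall = F OR F = false.
Exception (not employee-requested) — not satisfied.
Result: main false OR exception false → false.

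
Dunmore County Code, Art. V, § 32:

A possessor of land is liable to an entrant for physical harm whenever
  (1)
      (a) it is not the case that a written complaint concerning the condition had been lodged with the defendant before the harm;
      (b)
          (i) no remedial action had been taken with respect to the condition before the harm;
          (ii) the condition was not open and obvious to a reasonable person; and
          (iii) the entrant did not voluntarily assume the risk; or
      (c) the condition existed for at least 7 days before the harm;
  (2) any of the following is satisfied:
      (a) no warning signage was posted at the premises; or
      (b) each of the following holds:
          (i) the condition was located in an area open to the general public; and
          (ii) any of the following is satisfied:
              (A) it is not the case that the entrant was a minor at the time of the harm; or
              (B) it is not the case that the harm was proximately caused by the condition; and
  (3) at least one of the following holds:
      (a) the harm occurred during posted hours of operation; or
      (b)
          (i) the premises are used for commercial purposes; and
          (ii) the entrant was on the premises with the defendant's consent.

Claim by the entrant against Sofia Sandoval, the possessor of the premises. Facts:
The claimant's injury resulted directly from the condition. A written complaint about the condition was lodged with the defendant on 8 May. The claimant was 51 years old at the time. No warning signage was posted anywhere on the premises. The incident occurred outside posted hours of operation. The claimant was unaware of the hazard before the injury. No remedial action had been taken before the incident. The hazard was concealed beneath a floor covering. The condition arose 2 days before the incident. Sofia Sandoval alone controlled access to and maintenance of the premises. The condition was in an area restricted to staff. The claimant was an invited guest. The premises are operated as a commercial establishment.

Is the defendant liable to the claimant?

(a) not (complaint lodged) — not satisfied.
(i) no remedial action — satisfied.
(ii) not open/obvious — holds.
(iii) no assumed risk — met.
(b) = T AND T AND T = true.
(c) condition ≥7 days old — not satisfied.
So (1) is satisfied (F OR T OR F).
(a) no signage posted — met.
(i) public area — not met.
(A) not (entrant a minor) — satisfied.
(B) not (proximate cause) — fails.
(ii) = T OR F = true.
So (b) is not satisfied (F AND T).
(2): T OR F → true.
(a) during posted hours — not satisfied.
(i) commercial use — met.
(ii) consent to enter — satisfied.
(b): T AND T → true.
(3): F OR T → true.
Overall: T AND T AND T → true.

Yes — liable.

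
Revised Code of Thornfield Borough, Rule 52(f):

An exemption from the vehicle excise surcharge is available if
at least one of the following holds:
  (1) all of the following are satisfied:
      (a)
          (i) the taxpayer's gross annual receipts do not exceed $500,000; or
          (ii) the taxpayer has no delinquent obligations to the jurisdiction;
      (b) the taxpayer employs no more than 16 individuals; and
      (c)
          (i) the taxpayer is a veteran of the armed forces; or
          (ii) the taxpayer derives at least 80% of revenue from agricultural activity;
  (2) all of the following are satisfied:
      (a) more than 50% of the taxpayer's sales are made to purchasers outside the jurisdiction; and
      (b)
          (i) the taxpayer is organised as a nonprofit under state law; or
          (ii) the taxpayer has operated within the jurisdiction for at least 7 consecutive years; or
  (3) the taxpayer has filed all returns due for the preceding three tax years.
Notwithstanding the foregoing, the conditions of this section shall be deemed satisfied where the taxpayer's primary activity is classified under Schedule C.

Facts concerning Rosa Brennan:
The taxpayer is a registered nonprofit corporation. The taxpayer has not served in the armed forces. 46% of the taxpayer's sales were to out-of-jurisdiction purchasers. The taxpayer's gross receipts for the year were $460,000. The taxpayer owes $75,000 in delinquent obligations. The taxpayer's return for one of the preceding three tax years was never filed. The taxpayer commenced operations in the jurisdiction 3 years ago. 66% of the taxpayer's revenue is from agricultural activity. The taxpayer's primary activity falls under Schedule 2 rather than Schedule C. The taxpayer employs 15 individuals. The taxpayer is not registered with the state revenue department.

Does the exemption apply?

(i) receipts ≤ $500,000 — holds.
(ii) no delinquency — fails.
(a) = T OR F = true.
(b) ≤ 16 employees — satisfied.
(i) veteran — not satisfied.
(ii) ≥80% agricultural — fails.
So (c) is not satisfied (F OR F).
(1): T AND T AND F → false.
(a) >50% out-of-jur. sales — not satisfied.
(i) nonprofit — satisfied.
(ii) ≥ 7 yrs in jurisdiction — not met.
(b) = T OR F = true.
(2) = F AND T = false.
(3) returns current — fails.
Overall: F OR F OR F → false.
Exception (Schedule C activity) — not satisfied.
Result: main false OR exception false → false.

No — not exempt.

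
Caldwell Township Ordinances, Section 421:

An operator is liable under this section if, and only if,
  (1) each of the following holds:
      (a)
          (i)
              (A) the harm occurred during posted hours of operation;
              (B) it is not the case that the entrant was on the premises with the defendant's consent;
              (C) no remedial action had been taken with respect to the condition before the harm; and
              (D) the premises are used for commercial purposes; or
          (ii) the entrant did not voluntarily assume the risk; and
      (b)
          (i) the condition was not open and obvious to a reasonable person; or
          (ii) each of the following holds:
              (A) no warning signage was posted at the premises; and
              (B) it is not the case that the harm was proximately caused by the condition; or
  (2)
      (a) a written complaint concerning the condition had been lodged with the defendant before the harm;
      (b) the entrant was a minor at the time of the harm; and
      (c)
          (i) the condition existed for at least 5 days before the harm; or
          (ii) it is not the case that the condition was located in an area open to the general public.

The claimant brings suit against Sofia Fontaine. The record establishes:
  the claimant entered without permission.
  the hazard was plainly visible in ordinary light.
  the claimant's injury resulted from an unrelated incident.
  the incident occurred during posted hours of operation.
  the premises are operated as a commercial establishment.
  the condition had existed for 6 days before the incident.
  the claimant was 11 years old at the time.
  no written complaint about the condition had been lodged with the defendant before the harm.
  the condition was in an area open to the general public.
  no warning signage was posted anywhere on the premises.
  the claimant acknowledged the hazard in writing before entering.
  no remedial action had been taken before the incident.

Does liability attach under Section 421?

Yes — liable.

(A) during posted hours — met.
(B) not (consent to enter) — satisfied.
(C) no remedial action — holds.
(D) commercial use — holds.
(i): T AND T AND T AND T → true.
(ii) no assumed risk — not met.
So (a) is satisfied (T OR F).
(i) not open/obvious — fails.
(A) no signage posted — met.
(B) not (proximate cause) — holds.
So (ii) is satisfied (T AND T).
(b): F OR T → true.
So (1) is satisfied (T AND T).
(a) complaint lodged — fails.
(b) entrant a minor — satisfied.
(i) condition ≥5 days old — met.
(ii) not (public area) — not met.
(c) = T OR F = true.
(2) = F AND T AND T = false.
Overall: T OR F → true.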